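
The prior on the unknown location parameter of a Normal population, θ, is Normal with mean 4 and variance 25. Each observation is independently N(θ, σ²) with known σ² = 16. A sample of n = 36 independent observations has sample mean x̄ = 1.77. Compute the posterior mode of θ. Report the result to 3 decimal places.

n = 36, x̄ = 1.77.
For a Normal prior and Normal likelihood with known variance, the posterior is Normal; its mode equals its mean, the precision-weighted average.
Prior precision 1/σ₀² = 1/25 = 0.04; data precision n/σ² = 36/16 = 2.25.
θ̂ = (0.04·4 + 2.25·1.77) / (0.04 + 2.25) = 4.1425/2.29 = 1657/916 ≈ 1.809.

θ̂_MAP = 1.809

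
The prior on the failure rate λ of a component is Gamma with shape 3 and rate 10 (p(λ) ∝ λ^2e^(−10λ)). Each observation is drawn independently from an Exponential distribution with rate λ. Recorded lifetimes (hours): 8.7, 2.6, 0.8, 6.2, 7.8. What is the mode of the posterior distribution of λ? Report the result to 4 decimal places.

λ̂_MAP = 0.1939

The Exponential(rate=λ) likelihood is ∝ λ^n e^(−λΣtᵢ). Here n = 5 and Σtᵢ = 8.7 + 2.6 + 0.8 + 6.2 + 7.8 = 26.1.
Posterior ∝ λ^2e^(−10λ) · λ^5e^(−26.1λ) = λ^7e^(−36.1λ), i.e. Gamma(8, 36.1).
Mode = (a−1)/b = 7/36.1 ≈ 0.1939.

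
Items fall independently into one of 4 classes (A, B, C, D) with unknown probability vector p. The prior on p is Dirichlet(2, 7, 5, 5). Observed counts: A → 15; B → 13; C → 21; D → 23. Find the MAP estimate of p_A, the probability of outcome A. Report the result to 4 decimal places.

MAP estimate of p_A = 0.1839

The posterior is Dirichlet(αᵢ + nᵢ) = Dirichlet(17, 20, 26, 28).
For a Dirichlet(a₁,…,a_K) with all aᵢ > 1, the mode has j-th component (aⱼ − 1)/(Σaᵢ − K).
Here Σaᵢ = 91 and K = 4, so p_A = (17 − 1)/(91 − 4) = 16/87 ≈ 0.1839.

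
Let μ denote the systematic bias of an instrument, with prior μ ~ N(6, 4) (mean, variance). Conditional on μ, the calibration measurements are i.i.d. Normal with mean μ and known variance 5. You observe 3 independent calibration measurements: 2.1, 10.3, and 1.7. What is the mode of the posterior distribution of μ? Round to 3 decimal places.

n = 3; x̄ = (2.1 + 10.3 + 1.7)/3 = 14.1/3 = 4.7.
For a Normal prior and Normal likelihood with known variance, the posterior is Normal; its mode equals its mean, the precision-weighted average.
Prior precision 1/σ₀² = 1/4 = 0.25; data precision n/σ² = 3/5 = 0.6.
μ̂ = (0.25·6 + 0.6·4.7) / (0.25 + 0.6) = 4.32/0.85 = 432/85 ≈ 5.082.

μ̂_MAP = 5.082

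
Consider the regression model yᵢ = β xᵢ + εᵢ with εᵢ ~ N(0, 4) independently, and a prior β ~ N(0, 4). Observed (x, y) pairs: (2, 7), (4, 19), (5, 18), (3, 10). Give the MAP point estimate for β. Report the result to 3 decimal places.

β̂_MAP = 3.818

log p(β | y) = −Σ(yᵢ − βxᵢ)²/(2·4) − β²/(2·4) + const.
Setting the derivative to zero: Σxᵢ(yᵢ − βxᵢ)/4 − β/4 = 0, so β = Σxᵢyᵢ / (Σxᵢ² + σ²/τ²).
Σxᵢyᵢ = 2·7 + 4·19 + 5·18 + 3·10 = 210; Σxᵢ² = 54; σ²/τ² = 1.
β̂_MAP = 210 / (54 + 1) = 210/55 ≈ 3.818.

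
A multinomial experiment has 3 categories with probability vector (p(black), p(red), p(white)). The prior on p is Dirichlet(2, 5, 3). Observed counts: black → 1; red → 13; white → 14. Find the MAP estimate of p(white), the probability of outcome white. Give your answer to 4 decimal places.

MAP estimate of p(white) = 0.4571

The posterior is Dirichlet(αᵢ + nᵢ) = Dirichlet(3, 18, 17).
For a Dirichlet(a₁,…,a_K) with all aᵢ > 1, the mode has j-th component (aⱼ − 1)/(Σaᵢ − K).
Here Σaᵢ = 38 and K = 3, so p(white) = (17 − 1)/(38 − 3) = 16/35 ≈ 0.4571.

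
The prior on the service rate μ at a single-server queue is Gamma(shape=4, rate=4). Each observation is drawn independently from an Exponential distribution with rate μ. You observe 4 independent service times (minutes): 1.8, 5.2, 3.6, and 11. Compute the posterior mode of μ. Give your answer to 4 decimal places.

μ̂_MAP = 0.2734

The Exponential(rate=μ) likelihood is ∝ μ^n e^(−μΣtᵢ). Here n = 4 and Σtᵢ = 1.8 + 5.2 + 3.6 + 11 = 21.6.
Posterior ∝ μ^3e^(−4μ) · μ^4e^(−21.6μ) = μ^7e^(−25.6μ), i.e. Gamma(8, 25.6).
Mode = (a−1)/b = 7/25.6 ≈ 0.2734.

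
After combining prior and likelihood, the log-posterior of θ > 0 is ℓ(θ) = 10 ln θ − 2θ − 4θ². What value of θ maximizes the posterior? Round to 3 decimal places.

ℓ'(θ) = 10/θ − 2 − 8θ. Setting this to zero and multiplying by θ: 8θ² + 2θ − 10 = 0.
θ = (−2 + √(2² + 4·8·10)) / (2·8) = (−2 + √324) / 16 = (−2 + 18)/16 = 1.
ℓ''(θ) = −10/θ² − 8 < 0, confirming a maximum.

θ̂_MAP = 1.000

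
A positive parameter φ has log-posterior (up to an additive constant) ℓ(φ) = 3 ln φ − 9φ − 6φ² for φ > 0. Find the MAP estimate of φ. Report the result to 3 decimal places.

ℓ'(φ) = 3/φ − 9 − 12φ. Setting this to zero and multiplying by φ: 12φ² + 9φ − 3 = 0.
φ = (−9 + √(9² + 4·12·3)) / (2·12) = (−9 + √225) / 24 = (−9 + 15)/24 = 1/4.
ℓ''(φ) = −3/φ² − 12 < 0, confirming a maximum.

φ̂_MAP = 0.250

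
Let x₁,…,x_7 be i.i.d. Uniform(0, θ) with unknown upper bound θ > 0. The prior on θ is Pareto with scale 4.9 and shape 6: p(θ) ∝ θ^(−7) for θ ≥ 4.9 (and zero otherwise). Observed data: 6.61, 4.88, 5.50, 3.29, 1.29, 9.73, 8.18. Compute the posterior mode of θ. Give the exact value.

The Uniform(0, θ) likelihood is θ^(−n) for θ ≥ max(xᵢ), zero otherwise. Here max(xᵢ) = 9.73.
Posterior ∝ θ^(−7) · θ^(−7) = θ^(−14) on θ ≥ max(4.9, 9.73) = 9.73.
This density is strictly decreasing in θ, so the posterior mode lies at the lower boundary of the support.

θ̂_MAP = 9.73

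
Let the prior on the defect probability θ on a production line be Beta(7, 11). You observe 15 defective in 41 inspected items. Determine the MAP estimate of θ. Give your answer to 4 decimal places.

Prior: Beta(7, 11).
Data: 15 successes in 41 trials. The binomial likelihood contributes θ^15(1−θ)^26, so the posterior is Beta(7+15, 11+26) = Beta(22, 37).
For Beta(a, b) with a, b > 1 the mode is (a−1)/(a+b−2) = 21/57 ≈ 0.3684.

θ̂_MAP = 0.3684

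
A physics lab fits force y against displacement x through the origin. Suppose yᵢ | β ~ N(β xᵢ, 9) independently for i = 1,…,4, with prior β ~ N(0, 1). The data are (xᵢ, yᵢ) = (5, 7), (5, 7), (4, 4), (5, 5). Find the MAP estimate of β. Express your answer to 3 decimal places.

β̂_MAP = 1.110

log p(β | y) = −Σ(yᵢ − βxᵢ)²/(2·9) − β²/(2·1) + const.
Setting the derivative to zero: Σxᵢ(yᵢ − βxᵢ)/9 − β/1 = 0, so β = Σxᵢyᵢ / (Σxᵢ² + σ²/τ²).
Σxᵢyᵢ = 5·7 + 5·7 + 4·4 + 5·5 = 111; Σxᵢ² = 91; σ²/τ² = 9.
β̂_MAP = 111 / (91 + 9) = 111/100 ≈ 1.110.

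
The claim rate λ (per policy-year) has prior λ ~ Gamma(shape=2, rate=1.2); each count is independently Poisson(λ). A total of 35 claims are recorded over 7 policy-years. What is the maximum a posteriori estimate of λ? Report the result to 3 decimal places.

Σxᵢ = 35, n = 7.
Posterior ∝ λe^(−1.2λ) · λ^35e^(−7λ) = λ^36e^(−8.2λ), i.e. Gamma(shape=37, rate=8.2).
The mode of a Gamma(a, b) with a ≥ 1 (shape–rate) is (a−1)/b = 36/8.2 ≈ 4.390.

λ̂_MAP = 4.390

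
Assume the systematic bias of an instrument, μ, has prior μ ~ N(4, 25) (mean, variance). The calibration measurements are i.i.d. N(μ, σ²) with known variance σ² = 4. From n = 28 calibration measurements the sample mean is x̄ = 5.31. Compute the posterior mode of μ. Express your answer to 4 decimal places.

μ̂_MAP = 5.3026

n = 28, x̄ = 5.31.
For a Normal prior and Normal likelihood with known variance, the posterior is Normal; its mode equals its mean, the precision-weighted average.
Prior precision 1/σ₀² = 1/25 = 0.04; data precision n/σ² = 28/4 = 7.
μ̂ = (0.04·4 + 7·5.31) / (0.04 + 7) = 37.33/7.04 = 3733/704 ≈ 5.3026.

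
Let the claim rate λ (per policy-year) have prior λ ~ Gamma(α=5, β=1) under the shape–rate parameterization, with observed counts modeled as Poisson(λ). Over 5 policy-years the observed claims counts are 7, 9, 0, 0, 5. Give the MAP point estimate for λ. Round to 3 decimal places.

λ̂_MAP = 4.167

Σxᵢ = 7+9+0+0+5 = 21, with n = 5.
Posterior ∝ λ^4e^(−1λ) · λ^21e^(−5λ) = λ^25e^(−6λ), i.e. Gamma(shape=26, rate=6).
The mode of a Gamma(a, b) with a ≥ 1 (shape–rate) is (a−1)/b = 25/6 ≈ 4.167.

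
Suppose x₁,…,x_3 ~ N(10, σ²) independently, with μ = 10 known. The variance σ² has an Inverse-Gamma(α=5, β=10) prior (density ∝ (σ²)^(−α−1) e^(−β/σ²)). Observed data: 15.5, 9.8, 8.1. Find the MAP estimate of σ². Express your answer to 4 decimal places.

Sum of squared deviations about the known mean: SS = (15.5−10)² + (9.8−10)² + (8.1−10)² = 33.9.
The Normal likelihood contributes (σ²)^(−n/2) exp(−SS/(2σ²)), so the posterior is Inverse-Gamma(α + n/2, β + SS/2) = Inverse-Gamma(6.5, 26.95).
The mode of Inverse-Gamma(a, b) is b/(a+1) = 26.95/7.5 ≈ 3.5933.

σ̂²_MAP = 3.5933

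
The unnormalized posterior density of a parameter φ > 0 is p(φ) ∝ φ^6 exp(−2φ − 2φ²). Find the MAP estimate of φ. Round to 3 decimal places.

φ̂_MAP = 1.000

ℓ'(φ) = 6/φ − 2 − 4φ. Setting this to zero and multiplying by φ: 4φ² + 2φ − 6 = 0.
φ = (−2 + √(2² + 4·4·6)) / (2·4) = (−2 + √100) / 8 = (−2 + 10)/8 = 1.
ℓ''(φ) = −6/φ² − 4 < 0, confirming a maximum.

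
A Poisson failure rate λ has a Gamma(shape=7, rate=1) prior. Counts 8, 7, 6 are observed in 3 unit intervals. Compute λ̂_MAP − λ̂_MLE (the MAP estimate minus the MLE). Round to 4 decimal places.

Σxᵢ = 21. Posterior is Gamma(28, 4); MAP = (28−1)/4 = 27/4 ≈ 6.75000.
MLE = x̄ = 21/3 ≈ 7.00000.
Difference = 27/4 − 21/3 = -1/4 ≈ -0.2500.

MAP − MLE = -0.2500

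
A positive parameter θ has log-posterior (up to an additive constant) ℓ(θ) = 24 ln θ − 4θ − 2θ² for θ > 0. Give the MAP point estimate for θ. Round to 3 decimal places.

θ̂_MAP = 2.000

ℓ'(θ) = 24/θ − 4 − 4θ. Setting this to zero and multiplying by θ: 4θ² + 4θ − 24 = 0.
θ = (−4 + √(4² + 4·4·24)) / (2·4) = (−4 + √400) / 8 = (−4 + 20)/8 = 2.
ℓ''(θ) = −24/θ² − 4 < 0, confirming a maximum.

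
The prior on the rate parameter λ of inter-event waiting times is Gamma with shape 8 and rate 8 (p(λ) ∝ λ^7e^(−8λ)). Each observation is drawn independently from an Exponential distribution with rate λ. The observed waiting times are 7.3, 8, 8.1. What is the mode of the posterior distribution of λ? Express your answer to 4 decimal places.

The Exponential(rate=λ) likelihood is ∝ λ^n e^(−λΣtᵢ). Here n = 3 and Σtᵢ = 7.3 + 8 + 8.1 = 23.4.
Posterior ∝ λ^7e^(−8λ) · λ^3e^(−23.4λ) = λ^10e^(−31.4λ), i.e. Gamma(11, 31.4).
Mode = (a−1)/b = 10/31.4 ≈ 0.3185.

λ̂_MAP = 0.3185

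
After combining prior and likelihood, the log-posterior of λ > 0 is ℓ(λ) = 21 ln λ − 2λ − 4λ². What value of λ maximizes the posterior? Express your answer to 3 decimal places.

λ̂_MAP = 1.500

ℓ'(λ) = 21/λ − 2 − 8λ. Setting this to zero and multiplying by λ: 8λ² + 2λ − 21 = 0.
λ = (−2 + √(2² + 4·8·21)) / (2·8) = (−2 + √676) / 16 = (−2 + 26)/16 = 3/2.
ℓ''(λ) = −21/λ² − 8 < 0, confirming a maximum.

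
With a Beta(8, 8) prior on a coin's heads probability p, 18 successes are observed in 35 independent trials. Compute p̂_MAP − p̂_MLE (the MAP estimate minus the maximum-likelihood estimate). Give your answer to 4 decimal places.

Posterior is Beta(26, 25); MAP = (26−1)/(51−2) = 25/49 ≈ 0.51020.
MLE ignores the prior: p̂_MLE = k/n = 18/35 ≈ 0.51429.
Difference = 25/49 − 18/35 = -1/245 ≈ -0.0041.

MAP − MLE = -0.0041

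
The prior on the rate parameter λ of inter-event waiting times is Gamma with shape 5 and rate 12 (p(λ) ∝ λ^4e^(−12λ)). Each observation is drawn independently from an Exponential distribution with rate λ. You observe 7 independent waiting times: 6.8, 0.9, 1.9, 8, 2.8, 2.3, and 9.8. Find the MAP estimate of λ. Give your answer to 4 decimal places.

The Exponential(rate=λ) likelihood is ∝ λ^n e^(−λΣtᵢ). Here n = 7 and Σtᵢ = 6.8 + 0.9 + 1.9 + 8 + 2.8 + 2.3 + 9.8 = 32.5.
Posterior ∝ λ^4e^(−12λ) · λ^7e^(−32.5λ) = λ^11e^(−44.5λ), i.e. Gamma(12, 44.5).
Mode = (a−1)/b = 11/44.5 ≈ 0.2472.

λ̂_MAP = 0.2472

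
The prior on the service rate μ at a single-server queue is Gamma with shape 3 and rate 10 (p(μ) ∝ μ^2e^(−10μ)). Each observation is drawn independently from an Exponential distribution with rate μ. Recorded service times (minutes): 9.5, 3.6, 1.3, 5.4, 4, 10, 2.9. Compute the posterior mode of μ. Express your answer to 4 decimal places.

μ̂_MAP = 0.1927

The Exponential(rate=μ) likelihood is ∝ μ^n e^(−μΣtᵢ). Here n = 7 and Σtᵢ = 9.5 + 3.6 + 1.3 + 5.4 + 4 + 10 + 2.9 = 36.7.
Posterior ∝ μ^2e^(−10μ) · μ^7e^(−36.7μ) = μ^9e^(−46.7μ), i.e. Gamma(10, 46.7).
Mode = (a−1)/b = 9/46.7 ≈ 0.1927.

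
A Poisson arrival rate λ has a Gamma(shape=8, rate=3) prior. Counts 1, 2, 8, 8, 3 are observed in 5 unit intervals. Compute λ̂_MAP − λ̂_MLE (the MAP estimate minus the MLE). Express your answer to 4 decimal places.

Σxᵢ = 22. Posterior is Gamma(30, 8); MAP = (30−1)/8 = 29/8 ≈ 3.62500.
MLE = x̄ = 22/5 ≈ 4.40000.
Difference = 29/8 − 22/5 = -31/40 ≈ -0.7750.

MAP − MLE = -0.7750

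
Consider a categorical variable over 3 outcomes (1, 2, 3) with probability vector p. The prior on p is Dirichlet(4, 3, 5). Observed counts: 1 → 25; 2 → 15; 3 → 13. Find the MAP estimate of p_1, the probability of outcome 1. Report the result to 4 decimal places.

MAP estimate: 0.4516

The posterior is Dirichlet(αᵢ + nᵢ) = Dirichlet(29, 18, 18).
For a Dirichlet(a₁,…,a_K) with all aᵢ > 1, the mode has j-th component (aⱼ − 1)/(Σaᵢ − K).
Here Σaᵢ = 65 and K = 3, so p_1 = (29 − 1)/(65 − 3) = 28/62 ≈ 0.4516.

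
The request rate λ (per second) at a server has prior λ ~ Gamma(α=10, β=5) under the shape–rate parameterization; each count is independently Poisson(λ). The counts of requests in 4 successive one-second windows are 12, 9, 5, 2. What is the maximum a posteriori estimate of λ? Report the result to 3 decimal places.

λ̂_MAP = 4.111

Σxᵢ = 12+9+5+2 = 28, with n = 4.
Posterior ∝ λ^9e^(−5λ) · λ^28e^(−4λ) = λ^37e^(−9λ), i.e. Gamma(shape=38, rate=9).
The mode of a Gamma(a, b) with a ≥ 1 (shape–rate) is (a−1)/b = 37/9 ≈ 4.111.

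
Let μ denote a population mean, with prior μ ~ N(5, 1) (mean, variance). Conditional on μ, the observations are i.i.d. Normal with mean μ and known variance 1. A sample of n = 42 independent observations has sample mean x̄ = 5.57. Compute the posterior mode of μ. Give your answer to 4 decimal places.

n = 42, x̄ = 5.57.
For a Normal prior and Normal likelihood with known variance, the posterior is Normal; its mode equals its mean, the precision-weighted average.
Prior precision 1/σ₀² = 1/1 = 1; data precision n/σ² = 42/1 = 42.
μ̂ = (1·5 + 42·5.57) / (1 + 42) = 238.94/43 = 11947/2150 ≈ 5.5567.

μ̂_MAP = 5.5567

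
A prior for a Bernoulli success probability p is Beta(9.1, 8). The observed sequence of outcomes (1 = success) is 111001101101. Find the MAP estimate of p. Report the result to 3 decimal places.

Prior: Beta(9.1, 8).
Data: 8 successes in 12 trials (from the sequence). The binomial likelihood contributes p^8(1−p)^4, so the posterior is Beta(9.1+8, 8+4) = Beta(17.1, 12).
For Beta(a, b) with a, b > 1 the mode is (a−1)/(a+b−2) = 16.1/27.1 ≈ 0.594.

p̂_MAP = 0.594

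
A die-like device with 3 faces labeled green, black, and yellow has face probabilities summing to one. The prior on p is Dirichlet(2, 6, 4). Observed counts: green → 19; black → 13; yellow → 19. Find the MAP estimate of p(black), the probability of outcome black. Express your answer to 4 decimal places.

The posterior is Dirichlet(αᵢ + nᵢ) = Dirichlet(21, 19, 23).
For a Dirichlet(a₁,…,a_K) with all aᵢ > 1, the mode has j-th component (aⱼ − 1)/(Σaᵢ − K).
Here Σaᵢ = 63 and K = 3, so p(black) = (19 − 1)/(63 − 3) = 18/60 ≈ 0.3000.

MAP estimate of p(black) = 0.3000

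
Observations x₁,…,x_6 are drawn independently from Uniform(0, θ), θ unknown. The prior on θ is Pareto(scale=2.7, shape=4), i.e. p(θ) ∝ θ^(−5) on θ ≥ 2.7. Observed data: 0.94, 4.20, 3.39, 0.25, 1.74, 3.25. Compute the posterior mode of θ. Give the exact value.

The Uniform(0, θ) likelihood is θ^(−n) for θ ≥ max(xᵢ), zero otherwise. Here max(xᵢ) = 4.20.
Posterior ∝ θ^(−5) · θ^(−6) = θ^(−11) on θ ≥ max(2.7, 4.20) = 4.20.
This density is strictly decreasing in θ, so the posterior mode lies at the lower boundary of the support.

θ̂_MAP = 4.20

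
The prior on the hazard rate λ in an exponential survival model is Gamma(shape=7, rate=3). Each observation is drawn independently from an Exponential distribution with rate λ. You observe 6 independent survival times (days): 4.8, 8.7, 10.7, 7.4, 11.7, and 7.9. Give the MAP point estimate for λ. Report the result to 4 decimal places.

λ̂_MAP = 0.2214

The Exponential(rate=λ) likelihood is ∝ λ^n e^(−λΣtᵢ). Here n = 6 and Σtᵢ = 4.8 + 8.7 + 10.7 + 7.4 + 11.7 + 7.9 = 51.2.
Posterior ∝ λ^6e^(−3λ) · λ^6e^(−51.2λ) = λ^12e^(−54.2λ), i.e. Gamma(13, 54.2).
Mode = (a−1)/b = 12/54.2 ≈ 0.2214.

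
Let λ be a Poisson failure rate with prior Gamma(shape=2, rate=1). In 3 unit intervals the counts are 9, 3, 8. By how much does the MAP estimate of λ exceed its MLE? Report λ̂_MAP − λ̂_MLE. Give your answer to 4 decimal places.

Σxᵢ = 20. Posterior is Gamma(22, 4); MAP = (22−1)/4 = 21/4 ≈ 5.25000.
MLE = x̄ = 20/3 ≈ 6.66667.
Difference = 21/4 − 20/3 = -17/12 ≈ -1.4167.

MAP − MLE = -1.4167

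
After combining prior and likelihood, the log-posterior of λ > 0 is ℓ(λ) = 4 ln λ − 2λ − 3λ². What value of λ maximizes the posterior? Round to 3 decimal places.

λ̂_MAP = 0.667

ℓ'(λ) = 4/λ − 2 − 6λ. Setting this to zero and multiplying by λ: 6λ² + 2λ − 4 = 0.
λ = (−2 + √(2² + 4·6·4)) / (2·6) = (−2 + √100) / 12 = (−2 + 10)/12 = 2/3.
ℓ''(λ) = −4/λ² − 6 < 0, confirming a maximum.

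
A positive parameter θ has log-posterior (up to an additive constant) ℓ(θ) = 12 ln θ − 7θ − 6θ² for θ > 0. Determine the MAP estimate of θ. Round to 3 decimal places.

ℓ'(θ) = 12/θ − 7 − 12θ. Setting this to zero and multiplying by θ: 12θ² + 7θ − 12 = 0.
θ = (−7 + √(7² + 4·12·12)) / (2·12) = (−7 + √625) / 24 = (−7 + 25)/24 = 3/4.
ℓ''(θ) = −12/θ² − 12 < 0, confirming a maximum.

θ̂_MAP = 0.750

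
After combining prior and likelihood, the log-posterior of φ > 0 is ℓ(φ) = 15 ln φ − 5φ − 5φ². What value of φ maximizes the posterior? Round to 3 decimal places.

φ̂_MAP = 1.000

ℓ'(φ) = 15/φ − 5 − 10φ. Setting this to zero and multiplying by φ: 10φ² + 5φ − 15 = 0.
φ = (−5 + √(5² + 4·10·15)) / (2·10) = (−5 + √625) / 20 = (−5 + 25)/20 = 1.
ℓ''(φ) = −15/φ² − 10 < 0, confirming a maximum.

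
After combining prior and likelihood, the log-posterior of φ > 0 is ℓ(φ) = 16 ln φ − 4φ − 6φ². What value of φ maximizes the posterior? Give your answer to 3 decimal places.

φ̂_MAP = 1.000

ℓ'(φ) = 16/φ − 4 − 12φ. Setting this to zero and multiplying by φ: 12φ² + 4φ − 16 = 0.
φ = (−4 + √(4² + 4·12·16)) / (2·12) = (−4 + √784) / 24 = (−4 + 28)/24 = 1.
ℓ''(φ) = −16/φ² − 12 < 0, confirming a maximum.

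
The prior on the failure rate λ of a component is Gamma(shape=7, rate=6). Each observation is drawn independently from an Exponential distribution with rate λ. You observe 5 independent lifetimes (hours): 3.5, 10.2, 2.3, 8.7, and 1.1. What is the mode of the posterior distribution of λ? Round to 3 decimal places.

λ̂_MAP = 0.346

The Exponential(rate=λ) likelihood is ∝ λ^n e^(−λΣtᵢ). Here n = 5 and Σtᵢ = 3.5 + 10.2 + 2.3 + 8.7 + 1.1 = 25.8.
Posterior ∝ λ^6e^(−6λ) · λ^5e^(−25.8λ) = λ^11e^(−31.8λ), i.e. Gamma(12, 31.8).
Mode = (a−1)/b = 11/31.8 ≈ 0.346.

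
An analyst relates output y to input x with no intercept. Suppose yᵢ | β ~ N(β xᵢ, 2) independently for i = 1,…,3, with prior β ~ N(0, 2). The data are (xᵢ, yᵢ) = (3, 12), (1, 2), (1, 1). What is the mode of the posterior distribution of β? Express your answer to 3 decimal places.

log p(β | y) = −Σ(yᵢ − βxᵢ)²/(2·2) − β²/(2·2) + const.
Setting the derivative to zero: Σxᵢ(yᵢ − βxᵢ)/2 − β/2 = 0, so β = Σxᵢyᵢ / (Σxᵢ² + σ²/τ²).
Σxᵢyᵢ = 3·12 + 1·2 + 1·1 = 39; Σxᵢ² = 11; σ²/τ² = 1.
β̂_MAP = 39 / (11 + 1) = 39/12 ≈ 3.250.

β̂_MAP = 3.250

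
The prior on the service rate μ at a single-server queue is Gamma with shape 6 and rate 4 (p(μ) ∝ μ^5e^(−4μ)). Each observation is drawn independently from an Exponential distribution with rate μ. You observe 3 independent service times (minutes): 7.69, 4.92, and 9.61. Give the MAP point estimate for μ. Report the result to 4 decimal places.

μ̂_MAP = 0.3051

The Exponential(rate=μ) likelihood is ∝ μ^n e^(−μΣtᵢ). Here n = 3 and Σtᵢ = 7.69 + 4.92 + 9.61 = 22.22.
Posterior ∝ μ^5e^(−4μ) · μ^3e^(−22.22μ) = μ^8e^(−26.22μ), i.e. Gamma(9, 26.22).
Mode = (a−1)/b = 8/26.22 ≈ 0.3051.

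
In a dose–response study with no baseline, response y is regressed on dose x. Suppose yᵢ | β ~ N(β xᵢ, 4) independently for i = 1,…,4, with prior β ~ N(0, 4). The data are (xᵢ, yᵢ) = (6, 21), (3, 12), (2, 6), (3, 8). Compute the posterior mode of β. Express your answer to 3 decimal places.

β̂_MAP = 3.356

log p(β | y) = −Σ(yᵢ − βxᵢ)²/(2·4) − β²/(2·4) + const.
Setting the derivative to zero: Σxᵢ(yᵢ − βxᵢ)/4 − β/4 = 0, so β = Σxᵢyᵢ / (Σxᵢ² + σ²/τ²).
Σxᵢyᵢ = 6·21 + 3·12 + 2·6 + 3·8 = 198; Σxᵢ² = 58; σ²/τ² = 1.
β̂_MAP = 198 / (58 + 1) = 198/59 ≈ 3.356.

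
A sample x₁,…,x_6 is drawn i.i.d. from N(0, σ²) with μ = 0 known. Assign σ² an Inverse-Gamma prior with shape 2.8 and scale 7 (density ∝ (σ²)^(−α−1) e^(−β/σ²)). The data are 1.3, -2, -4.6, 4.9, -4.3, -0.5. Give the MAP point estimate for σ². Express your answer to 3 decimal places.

Sum of squared deviations about the known mean: SS = (1.3−0)² + (-2−0)² + (-4.6−0)² + (4.9−0)² + (-4.3−0)² + (-0.5−0)² = 69.6.
The Normal likelihood contributes (σ²)^(−n/2) exp(−SS/(2σ²)), so the posterior is Inverse-Gamma(α + n/2, β + SS/2) = Inverse-Gamma(5.8, 41.8).
The mode of Inverse-Gamma(a, b) is b/(a+1) = 41.8/6.8 ≈ 6.147.

σ̂²_MAP = 6.147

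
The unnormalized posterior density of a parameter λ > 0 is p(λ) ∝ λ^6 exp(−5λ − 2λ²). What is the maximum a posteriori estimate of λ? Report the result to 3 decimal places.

λ̂_MAP = 0.750

ℓ'(λ) = 6/λ − 5 − 4λ. Setting this to zero and multiplying by λ: 4λ² + 5λ − 6 = 0.
λ = (−5 + √(5² + 4·4·6)) / (2·4) = (−5 + √121) / 8 = (−5 + 11)/8 = 3/4.
ℓ''(λ) = −6/λ² − 4 < 0, confirming a maximum.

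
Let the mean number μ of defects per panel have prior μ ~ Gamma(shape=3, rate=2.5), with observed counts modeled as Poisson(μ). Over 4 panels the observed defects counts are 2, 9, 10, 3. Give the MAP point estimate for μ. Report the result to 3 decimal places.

Σxᵢ = 2+9+10+3 = 24, with n = 4.
Posterior ∝ μ^2e^(−2.5μ) · μ^24e^(−4μ) = μ^26e^(−6.5μ), i.e. Gamma(shape=27, rate=6.5).
The mode of a Gamma(a, b) with a ≥ 1 (shape–rate) is (a−1)/b = 26/6.5 ≈ 4.000.

μ̂_MAP = 4.000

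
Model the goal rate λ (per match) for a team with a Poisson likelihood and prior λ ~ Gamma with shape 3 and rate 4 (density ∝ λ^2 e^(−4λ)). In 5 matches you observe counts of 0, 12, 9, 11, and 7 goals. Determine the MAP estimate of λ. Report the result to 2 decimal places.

Σxᵢ = 0+12+9+11+7 = 39, with n = 5.
Posterior ∝ λ^2e^(−4λ) · λ^39e^(−5λ) = λ^41e^(−9λ), i.e. Gamma(shape=42, rate=9).
The mode of a Gamma(a, b) with a ≥ 1 (shape–rate) is (a−1)/b = 41/9 ≈ 4.56.

λ̂_MAP = 4.56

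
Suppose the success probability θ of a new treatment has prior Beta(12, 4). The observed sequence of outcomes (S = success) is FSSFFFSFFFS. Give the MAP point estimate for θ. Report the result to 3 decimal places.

Prior: Beta(12, 4).
Data: 4 successes in 11 trials (from the sequence). The binomial likelihood contributes θ^4(1−θ)^7, so the posterior is Beta(12+4, 4+7) = Beta(16, 11).
For Beta(a, b) with a, b > 1 the mode is (a−1)/(a+b−2) = 15/25 ≈ 0.600.

θ̂_MAP = 0.600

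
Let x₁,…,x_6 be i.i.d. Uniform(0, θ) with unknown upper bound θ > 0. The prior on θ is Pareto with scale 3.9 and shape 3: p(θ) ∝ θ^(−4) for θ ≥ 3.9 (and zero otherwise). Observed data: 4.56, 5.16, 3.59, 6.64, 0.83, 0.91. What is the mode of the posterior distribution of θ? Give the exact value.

The Uniform(0, θ) likelihood is θ^(−n) for θ ≥ max(xᵢ), zero otherwise. Here max(xᵢ) = 6.64.
Posterior ∝ θ^(−4) · θ^(−6) = θ^(−10) on θ ≥ max(3.9, 6.64) = 6.64.
This density is strictly decreasing in θ, so the posterior mode lies at the lower boundary of the support.

θ̂_MAP = 6.64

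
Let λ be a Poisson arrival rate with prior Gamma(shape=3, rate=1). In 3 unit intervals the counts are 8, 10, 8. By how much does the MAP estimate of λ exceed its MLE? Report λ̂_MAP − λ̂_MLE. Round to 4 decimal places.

MAP − MLE = -1.6667

Σxᵢ = 26. Posterior is Gamma(29, 4); MAP = (29−1)/4 = 28/4 ≈ 7.00000.
MLE = x̄ = 26/3 ≈ 8.66667.
Difference = 28/4 − 26/3 = -5/3 ≈ -1.6667.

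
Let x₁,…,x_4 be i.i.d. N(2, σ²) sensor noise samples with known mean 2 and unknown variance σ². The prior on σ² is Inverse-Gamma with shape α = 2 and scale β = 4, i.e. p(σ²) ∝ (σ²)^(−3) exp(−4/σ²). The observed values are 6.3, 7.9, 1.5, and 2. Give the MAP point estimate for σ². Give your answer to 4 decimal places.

Sum of squared deviations about the known mean: SS = (6.3−2)² + (7.9−2)² + (1.5−2)² + (2−2)² = 53.55.
The Normal likelihood contributes (σ²)^(−n/2) exp(−SS/(2σ²)), so the posterior is Inverse-Gamma(α + n/2, β + SS/2) = Inverse-Gamma(4, 30.775).
The mode of Inverse-Gamma(a, b) is b/(a+1) = 30.775/5 ≈ 6.1550.

σ̂²_MAP = 6.1550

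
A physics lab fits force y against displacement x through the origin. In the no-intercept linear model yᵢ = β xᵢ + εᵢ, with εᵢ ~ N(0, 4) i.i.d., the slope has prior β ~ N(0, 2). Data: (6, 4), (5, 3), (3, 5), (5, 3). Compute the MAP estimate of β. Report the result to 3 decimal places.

β̂_MAP = 0.711

log p(β | y) = −Σ(yᵢ − βxᵢ)²/(2·4) − β²/(2·2) + const.
Setting the derivative to zero: Σxᵢ(yᵢ − βxᵢ)/4 − β/2 = 0, so β = Σxᵢyᵢ / (Σxᵢ² + σ²/τ²).
Σxᵢyᵢ = 6·4 + 5·3 + 3·5 + 5·3 = 69; Σxᵢ² = 95; σ²/τ² = 2.
β̂_MAP = 69 / (95 + 2) = 69/97 ≈ 0.711.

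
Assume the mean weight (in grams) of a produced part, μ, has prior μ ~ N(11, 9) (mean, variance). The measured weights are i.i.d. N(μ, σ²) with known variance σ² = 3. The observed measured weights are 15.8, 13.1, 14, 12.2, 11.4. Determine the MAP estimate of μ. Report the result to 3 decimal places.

n = 5; x̄ = (15.8 + 13.1 + 14 + 12.2 + 11.4)/5 = 66.5/5 = 13.3.
For a Normal prior and Normal likelihood with known variance, the posterior is Normal; its mode equals its mean, the precision-weighted average.
Prior precision 1/σ₀² = 1/9; data precision n/σ² = 5/3.
μ̂ = ((1/9)·11 + (5/3)·13.3) / (1/9 + 5/3) = (421/18)/(16/9) = 13.15625 ≈ 13.156.

μ̂_MAP = 13.156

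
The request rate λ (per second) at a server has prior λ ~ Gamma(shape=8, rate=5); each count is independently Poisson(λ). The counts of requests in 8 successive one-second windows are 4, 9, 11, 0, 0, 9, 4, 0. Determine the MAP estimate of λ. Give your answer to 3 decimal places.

Σxᵢ = 4+9+11+0+0+9+4+0 = 37, with n = 8.
Posterior ∝ λ^7e^(−5λ) · λ^37e^(−8λ) = λ^44e^(−13λ), i.e. Gamma(shape=45, rate=13).
The mode of a Gamma(a, b) with a ≥ 1 (shape–rate) is (a−1)/b = 44/13 ≈ 3.385.

λ̂_MAP = 3.385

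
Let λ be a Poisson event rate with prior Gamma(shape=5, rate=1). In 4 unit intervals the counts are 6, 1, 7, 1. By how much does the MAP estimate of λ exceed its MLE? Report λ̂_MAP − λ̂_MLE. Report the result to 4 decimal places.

Σxᵢ = 15. Posterior is Gamma(20, 5); MAP = (20−1)/5 = 19/5 ≈ 3.80000.
MLE = x̄ = 15/4 ≈ 3.75000.
Difference = 19/5 − 15/4 = 1/20 ≈ 0.0500.

MAP − MLE = 0.0500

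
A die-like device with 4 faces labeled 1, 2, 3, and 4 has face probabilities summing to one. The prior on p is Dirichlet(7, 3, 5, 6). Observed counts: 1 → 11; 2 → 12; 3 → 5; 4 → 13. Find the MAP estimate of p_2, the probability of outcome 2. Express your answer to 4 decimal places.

MAP estimate: 0.2414

The posterior is Dirichlet(αᵢ + nᵢ) = Dirichlet(18, 15, 10, 19).
For a Dirichlet(a₁,…,a_K) with all aᵢ > 1, the mode has j-th component (aⱼ − 1)/(Σaᵢ − K).
Here Σaᵢ = 62 and K = 4, so p_2 = (15 − 1)/(62 − 4) = 14/58 ≈ 0.2414.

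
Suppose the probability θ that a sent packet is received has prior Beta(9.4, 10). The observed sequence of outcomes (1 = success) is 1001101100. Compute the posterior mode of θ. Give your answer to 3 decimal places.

Prior: Beta(9.4, 10).
Data: 5 successes in 10 trials (from the sequence). The binomial likelihood contributes θ^5(1−θ)^5, so the posterior is Beta(9.4+5, 10+5) = Beta(14.4, 15).
For Beta(a, b) with a, b > 1 the mode is (a−1)/(a+b−2) = 13.4/27.4 ≈ 0.489.

θ̂_MAP = 0.489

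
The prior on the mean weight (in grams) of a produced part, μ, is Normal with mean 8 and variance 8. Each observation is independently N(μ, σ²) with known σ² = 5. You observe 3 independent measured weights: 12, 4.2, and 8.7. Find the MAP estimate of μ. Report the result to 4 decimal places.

n = 3; x̄ = (12 + 4.2 + 8.7)/3 = 24.9/3 = 8.3.
For a Normal prior and Normal likelihood with known variance, the posterior is Normal; its mode equals its mean, the precision-weighted average.
Prior precision 1/σ₀² = 1/8 = 0.125; data precision n/σ² = 3/5 = 0.6.
μ̂ = (0.125·8 + 0.6·8.3) / (0.125 + 0.6) = 5.98/0.725 = 1196/145 ≈ 8.2483.

μ̂_MAP = 8.2483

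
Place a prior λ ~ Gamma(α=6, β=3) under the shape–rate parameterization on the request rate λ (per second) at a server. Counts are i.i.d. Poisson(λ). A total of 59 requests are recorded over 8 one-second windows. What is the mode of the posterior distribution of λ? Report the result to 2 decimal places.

Σxᵢ = 59, n = 8.
Posterior ∝ λ^5e^(−3λ) · λ^59e^(−8λ) = λ^64e^(−11λ), i.e. Gamma(shape=65, rate=11).
The mode of a Gamma(a, b) with a ≥ 1 (shape–rate) is (a−1)/b = 64/11 ≈ 5.82.

λ̂_MAP = 5.82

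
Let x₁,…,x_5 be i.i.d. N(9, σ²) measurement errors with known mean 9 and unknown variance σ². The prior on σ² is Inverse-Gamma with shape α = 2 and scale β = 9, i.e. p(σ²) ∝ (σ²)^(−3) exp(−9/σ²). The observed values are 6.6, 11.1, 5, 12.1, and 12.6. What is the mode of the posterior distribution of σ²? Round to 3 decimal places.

Sum of squared deviations about the known mean: SS = (6.6−9)² + (11.1−9)² + (5−9)² + (12.1−9)² + (12.6−9)² = 48.74.
The Normal likelihood contributes (σ²)^(−n/2) exp(−SS/(2σ²)), so the posterior is Inverse-Gamma(α + n/2, β + SS/2) = Inverse-Gamma(4.5, 33.37).
The mode of Inverse-Gamma(a, b) is b/(a+1) = 33.37/5.5 ≈ 6.067.

σ̂²_MAP = 6.067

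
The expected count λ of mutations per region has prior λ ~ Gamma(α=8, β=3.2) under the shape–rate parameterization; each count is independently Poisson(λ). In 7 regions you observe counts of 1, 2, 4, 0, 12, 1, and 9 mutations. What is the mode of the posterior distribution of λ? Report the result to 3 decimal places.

λ̂_MAP = 3.529

Σxᵢ = 1+2+4+0+12+1+9 = 29, with n = 7.
Posterior ∝ λ^7e^(−3.2λ) · λ^29e^(−7λ) = λ^36e^(−10.2λ), i.e. Gamma(shape=37, rate=10.2).
The mode of a Gamma(a, b) with a ≥ 1 (shape–rate) is (a−1)/b = 36/10.2 ≈ 3.529.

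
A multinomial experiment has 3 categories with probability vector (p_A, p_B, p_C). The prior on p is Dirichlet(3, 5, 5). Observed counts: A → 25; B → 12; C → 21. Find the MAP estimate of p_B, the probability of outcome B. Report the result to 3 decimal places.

MAP estimate of p_B = 0.235

The posterior is Dirichlet(αᵢ + nᵢ) = Dirichlet(28, 17, 26).
For a Dirichlet(a₁,…,a_K) with all aᵢ > 1, the mode has j-th component (aⱼ − 1)/(Σaᵢ − K).
Here Σaᵢ = 71 and K = 3, so p_B = (17 − 1)/(71 − 3) = 16/68 ≈ 0.235.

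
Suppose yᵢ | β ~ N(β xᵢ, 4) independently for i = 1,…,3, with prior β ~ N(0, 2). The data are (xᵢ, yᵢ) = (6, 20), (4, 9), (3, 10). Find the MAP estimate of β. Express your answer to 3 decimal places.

log p(β | y) = −Σ(yᵢ − βxᵢ)²/(2·4) − β²/(2·2) + const.
Setting the derivative to zero: Σxᵢ(yᵢ − βxᵢ)/4 − β/2 = 0, so β = Σxᵢyᵢ / (Σxᵢ² + σ²/τ²).
Σxᵢyᵢ = 6·20 + 4·9 + 3·10 = 186; Σxᵢ² = 61; σ²/τ² = 2.
β̂_MAP = 186 / (61 + 2) = 186/63 ≈ 2.952.

β̂_MAP = 2.952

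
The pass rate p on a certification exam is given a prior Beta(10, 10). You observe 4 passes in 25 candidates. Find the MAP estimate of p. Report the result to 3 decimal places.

Prior: Beta(10, 10).
Data: 4 successes in 25 trials. The binomial likelihood contributes p^4(1−p)^21, so the posterior is Beta(10+4, 10+21) = Beta(14, 31).
For Beta(a, b) with a, b > 1 the mode is (a−1)/(a+b−2) = 13/43 ≈ 0.302.

p̂_MAP = 0.302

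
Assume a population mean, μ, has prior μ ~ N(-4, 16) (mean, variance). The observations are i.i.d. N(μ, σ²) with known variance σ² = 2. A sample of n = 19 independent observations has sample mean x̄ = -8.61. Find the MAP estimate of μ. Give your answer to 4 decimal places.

μ̂_MAP = -8.5799

n = 19, x̄ = -8.61.
For a Normal prior and Normal likelihood with known variance, the posterior is Normal; its mode equals its mean, the precision-weighted average.
Prior precision 1/σ₀² = 1/16 = 0.0625; data precision n/σ² = 19/2 = 9.5.
μ̂ = (0.0625·(-4) + 9.5·(-8.61)) / (0.0625 + 9.5) = (-82.045)/9.5625 = -32818/3825 ≈ -8.5799.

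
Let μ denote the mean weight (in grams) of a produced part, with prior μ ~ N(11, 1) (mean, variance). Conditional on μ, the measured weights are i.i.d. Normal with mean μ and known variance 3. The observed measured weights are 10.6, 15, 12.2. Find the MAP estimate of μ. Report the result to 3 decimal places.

μ̂_MAP = 11.800

n = 3; x̄ = (10.6 + 15 + 12.2)/3 = 37.8/3 = 12.6.
For a Normal prior and Normal likelihood with known variance, the posterior is Normal; its mode equals its mean, the precision-weighted average.
Prior precision 1/σ₀² = 1/1 = 1; data precision n/σ² = 3/3 = 1.
μ̂ = (1·11 + 1·12.6) / (1 + 1) = 23.6/2 = 11.800.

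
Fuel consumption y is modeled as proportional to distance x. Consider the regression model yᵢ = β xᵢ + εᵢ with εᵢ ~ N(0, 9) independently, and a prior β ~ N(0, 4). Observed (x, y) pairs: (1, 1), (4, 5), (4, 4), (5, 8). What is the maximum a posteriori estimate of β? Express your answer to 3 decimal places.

log p(β | y) = −Σ(yᵢ − βxᵢ)²/(2·9) − β²/(2·4) + const.
Setting the derivative to zero: Σxᵢ(yᵢ − βxᵢ)/9 − β/4 = 0, so β = Σxᵢyᵢ / (Σxᵢ² + σ²/τ²).
Σxᵢyᵢ = 1·1 + 4·5 + 4·4 + 5·8 = 77; Σxᵢ² = 58; σ²/τ² = 2.25.
β̂_MAP = 77 / (58 + 2.25) = 77/60.25 ≈ 1.278.

β̂_MAP = 1.278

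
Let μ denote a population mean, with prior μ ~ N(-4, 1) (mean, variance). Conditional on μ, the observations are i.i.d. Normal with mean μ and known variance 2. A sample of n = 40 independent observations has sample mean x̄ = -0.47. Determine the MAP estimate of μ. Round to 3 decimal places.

n = 40, x̄ = -0.47.
For a Normal prior and Normal likelihood with known variance, the posterior is Normal; its mode equals its mean, the precision-weighted average.
Prior precision 1/σ₀² = 1/1 = 1; data precision n/σ² = 40/2 = 20.
μ̂ = (1·(-4) + 20·(-0.47)) / (1 + 20) = (-13.4)/21 = -67/105 ≈ -0.638.

μ̂_MAP = -0.638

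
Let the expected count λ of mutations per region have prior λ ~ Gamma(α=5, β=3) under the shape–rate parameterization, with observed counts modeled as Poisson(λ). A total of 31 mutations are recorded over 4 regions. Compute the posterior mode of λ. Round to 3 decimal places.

λ̂_MAP = 5.000

Σxᵢ = 31, n = 4.
Posterior ∝ λ^4e^(−3λ) · λ^31e^(−4λ) = λ^35e^(−7λ), i.e. Gamma(shape=36, rate=7).
The mode of a Gamma(a, b) with a ≥ 1 (shape–rate) is (a−1)/b = 35/7 ≈ 5.000.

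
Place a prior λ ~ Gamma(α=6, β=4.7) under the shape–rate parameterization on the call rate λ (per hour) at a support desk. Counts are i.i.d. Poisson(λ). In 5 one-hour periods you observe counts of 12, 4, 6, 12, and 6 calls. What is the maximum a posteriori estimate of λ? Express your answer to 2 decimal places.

Σxᵢ = 12+4+6+12+6 = 40, with n = 5.
Posterior ∝ λ^5e^(−4.7λ) · λ^40e^(−5λ) = λ^45e^(−9.7λ), i.e. Gamma(shape=46, rate=9.7).
The mode of a Gamma(a, b) with a ≥ 1 (shape–rate) is (a−1)/b = 45/9.7 ≈ 4.64.

λ̂_MAP = 4.64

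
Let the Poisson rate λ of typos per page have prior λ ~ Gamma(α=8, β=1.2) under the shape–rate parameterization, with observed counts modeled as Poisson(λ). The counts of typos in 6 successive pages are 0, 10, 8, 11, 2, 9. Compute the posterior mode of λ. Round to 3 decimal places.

λ̂_MAP = 6.528

Σxᵢ = 0+10+8+11+2+9 = 40, with n = 6.
Posterior ∝ λ^7e^(−1.2λ) · λ^40e^(−6λ) = λ^47e^(−7.2λ), i.e. Gamma(shape=48, rate=7.2).
The mode of a Gamma(a, b) with a ≥ 1 (shape–rate) is (a−1)/b = 47/7.2 ≈ 6.528.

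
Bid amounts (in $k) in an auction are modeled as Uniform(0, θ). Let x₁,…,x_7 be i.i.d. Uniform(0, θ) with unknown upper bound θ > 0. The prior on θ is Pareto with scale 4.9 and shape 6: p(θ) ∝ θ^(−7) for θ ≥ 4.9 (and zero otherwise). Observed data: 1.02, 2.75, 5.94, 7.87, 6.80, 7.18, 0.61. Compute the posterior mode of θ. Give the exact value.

The Uniform(0, θ) likelihood is θ^(−n) for θ ≥ max(xᵢ), zero otherwise. Here max(xᵢ) = 7.87.
Posterior ∝ θ^(−7) · θ^(−7) = θ^(−14) on θ ≥ max(4.9, 7.87) = 7.87.
This density is strictly decreasing in θ, so the posterior mode lies at the lower boundary of the support.

θ̂_MAP = 7.87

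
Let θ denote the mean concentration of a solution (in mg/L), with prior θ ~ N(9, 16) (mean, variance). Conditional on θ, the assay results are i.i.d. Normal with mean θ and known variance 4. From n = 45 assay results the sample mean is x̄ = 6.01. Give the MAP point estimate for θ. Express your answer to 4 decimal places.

n = 45, x̄ = 6.01.
For a Normal prior and Normal likelihood with known variance, the posterior is Normal; its mode equals its mean, the precision-weighted average.
Prior precision 1/σ₀² = 1/16 = 0.0625; data precision n/σ² = 45/4 = 11.25.
θ̂ = (0.0625·9 + 11.25·6.01) / (0.0625 + 11.25) = 68.175/11.3125 = 5454/905 ≈ 6.0265.

θ̂_MAP = 6.0265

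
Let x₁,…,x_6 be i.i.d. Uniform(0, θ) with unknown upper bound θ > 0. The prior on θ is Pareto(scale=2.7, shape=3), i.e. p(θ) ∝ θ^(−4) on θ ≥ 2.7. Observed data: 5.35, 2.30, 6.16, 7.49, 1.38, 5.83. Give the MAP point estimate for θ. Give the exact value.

θ̂_MAP = 7.49

The Uniform(0, θ) likelihood is θ^(−n) for θ ≥ max(xᵢ), zero otherwise. Here max(xᵢ) = 7.49.
Posterior ∝ θ^(−4) · θ^(−6) = θ^(−10) on θ ≥ max(2.7, 7.49) = 7.49.
This density is strictly decreasing in θ, so the posterior mode lies at the lower boundary of the support.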